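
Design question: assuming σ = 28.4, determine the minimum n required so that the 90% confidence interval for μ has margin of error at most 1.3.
n ≥ 1292

For margin E ≤ 1.3:
n ≥ (z* · σ / E)²
n ≥ (1.645 · 28.4 / 1.3)²
n ≥ 1291.46

Minimum n = 1292 (rounding up)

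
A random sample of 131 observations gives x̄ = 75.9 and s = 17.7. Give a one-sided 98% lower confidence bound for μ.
μ ≥ 72.69

Lower bound (one-sided):
t* = 2.075 (one-sided for 98%)
Lower bound = x̄ - t* · s/√n = 75.9 - 2.075 · 17.7/√131 = 72.69

We are 98% confident that μ ≥ 72.69.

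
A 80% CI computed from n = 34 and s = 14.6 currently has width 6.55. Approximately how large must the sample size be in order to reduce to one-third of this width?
n ≈ 306

CI width ∝ 1/√n
To reduce width by factor 3, need √n to grow by 3 → need 3² = 9 times as many samples.

Current: n = 34, width = 6.55
New: n = 306, width ≈ 2.14

Width reduced by factor of 6.55/2.14 = 3.06.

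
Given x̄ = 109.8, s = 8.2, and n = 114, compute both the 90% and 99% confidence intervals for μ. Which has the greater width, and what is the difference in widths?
99% CI is wider by 1.47

df = 113
90% CI: t* = 1.658, (108.53, 111.07), width = 2 · t* · s/√n = 2.55
99% CI: t* = 2.620, (107.79, 111.81), width = 2 · t* · s/√n = 4.02

The 99% CI is wider by 4.02 - 2.55 = 1.47.
Higher confidence requires a wider interval.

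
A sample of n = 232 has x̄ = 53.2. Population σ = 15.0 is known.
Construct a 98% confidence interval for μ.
(50.91, 55.49)

z-interval (σ known):
z* = 2.326 for 98% confidence

Margin of error = z* · σ/√n = 2.326 · 15.0/√232 = 2.29

CI: (53.2 - 2.29, 53.2 + 2.29) = (50.91, 55.49)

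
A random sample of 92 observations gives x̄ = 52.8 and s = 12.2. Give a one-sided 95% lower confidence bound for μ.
μ ≥ 50.69

Lower bound (one-sided):
t* = 1.662 (one-sided for 95%)
Lower bound = x̄ - t* · s/√n = 52.8 - 1.662 · 12.2/√92 = 50.69

We are 95% confident that μ ≥ 50.69.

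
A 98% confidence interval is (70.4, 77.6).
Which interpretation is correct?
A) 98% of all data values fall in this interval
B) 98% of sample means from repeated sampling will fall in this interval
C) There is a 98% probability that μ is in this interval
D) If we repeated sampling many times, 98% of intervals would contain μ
D

A) Wrong — a CI is about the parameter μ, not individual data values.
B) Wrong — coverage applies to intervals containing μ, not to future x̄ values.
C) Wrong — μ is fixed; the randomness lives in the interval, not in μ.
D) Correct — this is the frequentist long-run coverage interpretation.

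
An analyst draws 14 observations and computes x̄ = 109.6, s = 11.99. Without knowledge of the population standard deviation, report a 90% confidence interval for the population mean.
(103.92, 115.28)

t-interval (σ unknown):
df = n - 1 = 13
t* = 1.771 for 90% confidence

Margin of error = t* · s/√n = 1.771 · 11.99/√14 = 5.68

CI: (103.92, 115.28)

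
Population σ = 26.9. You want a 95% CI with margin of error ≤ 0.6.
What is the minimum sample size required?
n ≥ 7722

For margin E ≤ 0.6:
n ≥ (z* · σ / E)²
n ≥ (1.960 · 26.9 / 0.6)²
n ≥ 7721.72

Minimum n = 7722 (rounding up)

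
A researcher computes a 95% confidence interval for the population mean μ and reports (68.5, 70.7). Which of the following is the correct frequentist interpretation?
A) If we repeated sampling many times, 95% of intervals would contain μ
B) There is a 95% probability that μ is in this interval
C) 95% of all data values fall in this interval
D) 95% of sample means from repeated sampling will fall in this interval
A

A) Correct — this is the frequentist long-run coverage interpretation.
B) Wrong — μ is fixed; the randomness lives in the interval, not in μ.
C) Wrong — a CI is about the parameter μ, not individual data values.
D) Wrong — coverage applies to intervals containing μ, not to future x̄ values.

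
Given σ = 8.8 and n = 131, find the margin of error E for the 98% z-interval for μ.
Margin of error = 1.79

Margin of error = z* · σ/√n
= 2.326 · 8.8/√131
= 2.326 · 8.8/11.4455
= 1.79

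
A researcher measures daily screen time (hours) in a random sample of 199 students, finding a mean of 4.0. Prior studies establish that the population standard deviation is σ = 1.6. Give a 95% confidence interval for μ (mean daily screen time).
(3.78, 4.22)

z-interval (σ known):
z* = 1.960 for 95% confidence

Margin of error = z* · σ/√n = 1.960 · 1.6/√199 = 0.22

CI: (4.0 - 0.22, 4.0 + 0.22) = (3.78, 4.22)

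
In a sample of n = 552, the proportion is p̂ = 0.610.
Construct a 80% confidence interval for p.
(0.583, 0.637)

Proportion CI:
SE = √(p̂(1-p̂)/n) = √(0.610 · 0.390 / 552) = 0.02076

z* = 1.282
Margin = z* · SE = 1.282 · 0.02076 = 0.0266

CI: 0.610 ± 0.0266 = (0.583, 0.637)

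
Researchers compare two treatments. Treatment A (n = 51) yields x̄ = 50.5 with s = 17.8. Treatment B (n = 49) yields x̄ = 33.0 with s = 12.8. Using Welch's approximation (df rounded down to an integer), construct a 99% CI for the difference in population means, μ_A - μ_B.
(9.36, 25.64)

Difference: x̄₁ - x̄₂ = 17.50
SE = √(s₁²/n₁ + s₂²/n₂) = √(17.8²/51 + 12.8²/49) = 3.0913
df = 90.88 → 90 (Welch–Satterthwaite, rounded down)
t* = 2.632

CI: 17.50 ± 2.632 · 3.0913 = 17.50 ± 8.14 = (9.36, 25.64)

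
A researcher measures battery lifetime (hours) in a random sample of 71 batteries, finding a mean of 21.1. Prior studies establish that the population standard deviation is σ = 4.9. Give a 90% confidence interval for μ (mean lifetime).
(20.14, 22.06)

z-interval (σ known):
z* = 1.645 for 90% confidence

Margin of error = z* · σ/√n = 1.645 · 4.9/√71 = 0.96

CI: (21.1 - 0.96, 21.1 + 0.96) = (20.14, 22.06)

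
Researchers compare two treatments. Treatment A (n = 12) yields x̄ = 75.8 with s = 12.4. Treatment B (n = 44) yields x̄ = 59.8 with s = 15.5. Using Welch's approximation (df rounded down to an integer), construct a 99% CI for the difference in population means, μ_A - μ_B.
(3.90, 28.10)

Difference: x̄₁ - x̄₂ = 16.00
SE = √(s₁²/n₁ + s₂²/n₂) = √(12.4²/12 + 15.5²/44) = 4.2748
df = 21.38 → 21 (Welch–Satterthwaite, rounded down)
t* = 2.831

CI: 16.00 ± 2.831 · 4.2748 = 16.00 ± 12.10 = (3.90, 28.10)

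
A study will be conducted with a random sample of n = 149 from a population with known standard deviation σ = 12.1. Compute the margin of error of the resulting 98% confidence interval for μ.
Margin of error = 2.31

Margin of error = z* · σ/√n
= 2.326 · 12.1/√149
= 2.326 · 12.1/12.2066
= 2.31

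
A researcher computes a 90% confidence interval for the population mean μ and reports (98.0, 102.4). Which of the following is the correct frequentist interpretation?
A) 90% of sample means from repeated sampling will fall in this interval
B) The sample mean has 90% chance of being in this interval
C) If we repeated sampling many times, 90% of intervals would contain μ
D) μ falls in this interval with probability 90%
C

A) Wrong — coverage applies to intervals containing μ, not to future x̄ values.
B) Wrong — x̄ is observed and sits in the interval by construction.
C) Correct — this is the frequentist long-run coverage interpretation.
D) Wrong — μ is fixed; the randomness lives in the interval, not in μ.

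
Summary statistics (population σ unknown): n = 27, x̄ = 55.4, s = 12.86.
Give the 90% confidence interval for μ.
(51.18, 59.62)

t-interval (σ unknown):
df = n - 1 = 26
t* = 1.706 for 90% confidence

Margin of error = t* · s/√n = 1.706 · 12.86/√27 = 4.22

CI: (51.18, 59.62)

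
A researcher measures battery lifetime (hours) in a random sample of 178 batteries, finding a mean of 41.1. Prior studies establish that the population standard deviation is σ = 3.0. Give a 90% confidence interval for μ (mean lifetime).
(40.73, 41.47)

z-interval (σ known):
z* = 1.645 for 90% confidence

Margin of error = z* · σ/√n = 1.645 · 3.0/√178 = 0.37

CI: (41.1 - 0.37, 41.1 + 0.37) = (40.73, 41.47)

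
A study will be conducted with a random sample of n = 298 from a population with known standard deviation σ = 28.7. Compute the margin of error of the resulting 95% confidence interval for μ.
Margin of error = 3.26

Margin of error = z* · σ/√n
= 1.960 · 28.7/√298
= 1.960 · 28.7/17.2627
= 3.26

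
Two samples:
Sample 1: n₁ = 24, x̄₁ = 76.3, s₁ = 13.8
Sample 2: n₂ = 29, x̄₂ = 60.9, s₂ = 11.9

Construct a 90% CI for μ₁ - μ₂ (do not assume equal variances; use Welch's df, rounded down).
(9.39, 21.41)

Difference: x̄₁ - x̄₂ = 15.40
SE = √(s₁²/n₁ + s₂²/n₂) = √(13.8²/24 + 11.9²/29) = 3.5802
df = 45.78 → 45 (Welch–Satterthwaite, rounded down)
t* = 1.679

CI: 15.40 ± 1.679 · 3.5802 = 15.40 ± 6.01 = (9.39, 21.41)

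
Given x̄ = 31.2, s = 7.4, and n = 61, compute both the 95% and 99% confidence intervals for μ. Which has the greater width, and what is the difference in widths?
99% CI is wider by 1.25

df = 60
95% CI: t* = 2.000, (29.31, 33.09), width = 2 · t* · s/√n = 3.79
99% CI: t* = 2.660, (28.68, 33.72), width = 2 · t* · s/√n = 5.04

The 99% CI is wider by 5.04 - 3.79 = 1.25.
Higher confidence requires a wider interval.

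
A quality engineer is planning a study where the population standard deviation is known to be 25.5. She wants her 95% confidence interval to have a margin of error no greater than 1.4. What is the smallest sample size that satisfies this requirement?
n ≥ 1275

For margin E ≤ 1.4:
n ≥ (z* · σ / E)²
n ≥ (1.960 · 25.5 / 1.4)²
n ≥ 1274.49

Minimum n = 1275 (rounding up)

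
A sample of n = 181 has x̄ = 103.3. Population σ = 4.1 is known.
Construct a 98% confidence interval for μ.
(102.59, 104.01)

z-interval (σ known):
z* = 2.326 for 98% confidence

Margin of error = z* · σ/√n = 2.326 · 4.1/√181 = 0.71

CI: (103.3 - 0.71, 103.3 + 0.71) = (102.59, 104.01)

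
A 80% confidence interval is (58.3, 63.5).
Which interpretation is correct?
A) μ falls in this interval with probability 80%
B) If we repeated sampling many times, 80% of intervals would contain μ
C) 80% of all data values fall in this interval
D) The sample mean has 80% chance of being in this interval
B

A) Wrong — μ is fixed; the randomness lives in the interval, not in μ.
B) Correct — this is the frequentist long-run coverage interpretation.
C) Wrong — a CI is about the parameter μ, not individual data values.
D) Wrong — x̄ is observed and sits in the interval by construction.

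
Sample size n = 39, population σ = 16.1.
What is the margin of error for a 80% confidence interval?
Margin of error = 3.31

Margin of error = z* · σ/√n
= 1.282 · 16.1/√39
= 1.282 · 16.1/6.2450
= 3.31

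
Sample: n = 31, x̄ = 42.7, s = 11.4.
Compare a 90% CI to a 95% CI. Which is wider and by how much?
95% CI is wider by 1.41

df = 30
90% CI: t* = 1.697, (39.23, 46.17), width = 2 · t* · s/√n = 6.95
95% CI: t* = 2.042, (38.52, 46.88), width = 2 · t* · s/√n = 8.36

The 95% CI is wider by 8.36 - 6.95 = 1.41.
Higher confidence requires a wider interval.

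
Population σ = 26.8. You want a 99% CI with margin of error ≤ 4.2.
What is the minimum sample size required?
n ≥ 271

For margin E ≤ 4.2:
n ≥ (z* · σ / E)²
n ≥ (2.576 · 26.8 / 4.2)²
n ≥ 270.19

Minimum n = 271 (rounding up)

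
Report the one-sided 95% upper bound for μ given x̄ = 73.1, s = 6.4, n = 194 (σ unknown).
μ ≤ 73.86

Upper bound (one-sided):
t* = 1.653 (one-sided for 95%)
Upper bound = x̄ + t* · s/√n = 73.1 + 1.653 · 6.4/√194 = 73.86

We are 95% confident that μ ≤ 73.86.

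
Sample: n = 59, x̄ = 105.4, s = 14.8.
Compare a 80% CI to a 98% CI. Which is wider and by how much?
98% CI is wider by 4.23

df = 58
80% CI: t* = 1.296, (102.90, 107.90), width = 2 · t* · s/√n = 4.99
98% CI: t* = 2.392, (100.79, 110.01), width = 2 · t* · s/√n = 9.22

The 98% CI is wider by 9.22 - 4.99 = 4.23.
Higher confidence requires a wider interval.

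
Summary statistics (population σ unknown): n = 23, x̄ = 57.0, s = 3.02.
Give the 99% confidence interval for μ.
(55.22, 58.78)

t-interval (σ unknown):
df = n - 1 = 22
t* = 2.819 for 99% confidence

Margin of error = t* · s/√n = 2.819 · 3.02/√23 = 1.78

CI: (55.22, 58.78)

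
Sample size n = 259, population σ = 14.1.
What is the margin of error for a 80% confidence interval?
Margin of error = 1.12

Margin of error = z* · σ/√n
= 1.282 · 14.1/√259
= 1.282 · 14.1/16.0935
= 1.12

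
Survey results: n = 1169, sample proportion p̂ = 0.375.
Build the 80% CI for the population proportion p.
(0.357, 0.393)

Proportion CI:
SE = √(p̂(1-p̂)/n) = √(0.375 · 0.625 / 1169) = 0.01416

z* = 1.282
Margin = z* · SE = 1.282 · 0.01416 = 0.0182

CI: 0.375 ± 0.0182 = (0.357, 0.393)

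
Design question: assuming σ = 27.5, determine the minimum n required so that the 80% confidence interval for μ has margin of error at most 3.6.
n ≥ 96

For margin E ≤ 3.6:
n ≥ (z* · σ / E)²
n ≥ (1.282 · 27.5 / 3.6)²
n ≥ 95.90

Minimum n = 96 (rounding up)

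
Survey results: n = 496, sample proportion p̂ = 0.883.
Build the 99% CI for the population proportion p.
(0.846, 0.920)

Proportion CI:
SE = √(p̂(1-p̂)/n) = √(0.883 · 0.117 / 496) = 0.01443

z* = 2.576
Margin = z* · SE = 2.576 · 0.01443 = 0.0372

CI: 0.883 ± 0.0372 = (0.846, 0.920)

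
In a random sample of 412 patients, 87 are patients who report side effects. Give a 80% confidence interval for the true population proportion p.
(0.185, 0.237)

Proportion CI:
p̂ = 87/412 = 0.21117
SE = √(p̂(1-p̂)/n) = √(0.21117 · 0.78883 / 412) = 0.02011

z* = 1.282
Margin = z* · SE = 1.282 · 0.02011 = 0.0258

CI: 0.21117 ± 0.0258 = (0.185, 0.237)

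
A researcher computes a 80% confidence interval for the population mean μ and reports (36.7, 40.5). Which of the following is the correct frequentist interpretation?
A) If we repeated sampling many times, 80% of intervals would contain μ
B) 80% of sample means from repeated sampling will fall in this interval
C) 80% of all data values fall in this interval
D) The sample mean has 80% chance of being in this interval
A

A) Correct — this is the frequentist long-run coverage interpretation.
B) Wrong — coverage applies to intervals containing μ, not to future x̄ values.
C) Wrong — a CI is about the parameter μ, not individual data values.
D) Wrong — x̄ is observed and sits in the interval by construction.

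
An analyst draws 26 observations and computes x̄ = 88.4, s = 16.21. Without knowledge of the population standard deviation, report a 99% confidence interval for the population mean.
(79.54, 97.26)

t-interval (σ unknown):
df = n - 1 = 25
t* = 2.787 for 99% confidence

Margin of error = t* · s/√n = 2.787 · 16.21/√26 = 8.86

CI: (79.54, 97.26)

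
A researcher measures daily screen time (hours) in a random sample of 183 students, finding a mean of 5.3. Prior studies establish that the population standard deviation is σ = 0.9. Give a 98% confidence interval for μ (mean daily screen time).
(5.15, 5.45)

z-interval (σ known):
z* = 2.326 for 98% confidence

Margin of error = z* · σ/√n = 2.326 · 0.9/√183 = 0.15

CI: (5.3 - 0.15, 5.3 + 0.15) = (5.15, 5.45)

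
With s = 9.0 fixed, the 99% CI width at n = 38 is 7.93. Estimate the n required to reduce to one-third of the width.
n ≈ 342

CI width ∝ 1/√n
To reduce width by factor 3, need √n to grow by 3 → need 3² = 9 times as many samples.

Current: n = 38, width = 7.93
New: n = 342, width ≈ 2.52

Width reduced by factor of 7.93/2.52 = 3.15.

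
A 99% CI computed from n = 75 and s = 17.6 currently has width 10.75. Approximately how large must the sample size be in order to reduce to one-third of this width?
n ≈ 675

CI width ∝ 1/√n
To reduce width by factor 3, need √n to grow by 3 → need 3² = 9 times as many samples.

Current: n = 75, width = 10.75
New: n = 675, width ≈ 3.50

Width reduced by factor of 10.75/3.50 = 3.07.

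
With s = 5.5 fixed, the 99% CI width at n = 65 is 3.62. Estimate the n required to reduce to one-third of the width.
n ≈ 585

CI width ∝ 1/√n
To reduce width by factor 3, need √n to grow by 3 → need 3² = 9 times as many samples.

Current: n = 65, width = 3.62
New: n = 585, width ≈ 1.18

Width reduced by factor of 3.62/1.18 = 3.07.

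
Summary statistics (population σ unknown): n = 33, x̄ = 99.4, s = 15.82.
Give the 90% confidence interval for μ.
(94.73, 104.07)

t-interval (σ unknown):
df = n - 1 = 32
t* = 1.694 for 90% confidence

Margin of error = t* · s/√n = 1.694 · 15.82/√33 = 4.67

CI: (94.73, 104.07)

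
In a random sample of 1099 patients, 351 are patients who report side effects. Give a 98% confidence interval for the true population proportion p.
(0.287, 0.352)

Proportion CI:
p̂ = 351/1099 = 0.31938
SE = √(p̂(1-p̂)/n) = √(0.31938 · 0.68062 / 1099) = 0.01406

z* = 2.326
Margin = z* · SE = 2.326 · 0.01406 = 0.0327

CI: 0.31938 ± 0.0327 = (0.287, 0.352)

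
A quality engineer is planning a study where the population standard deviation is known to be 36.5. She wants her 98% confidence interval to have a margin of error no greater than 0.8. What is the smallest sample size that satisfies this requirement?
n ≥ 11263

For margin E ≤ 0.8:
n ≥ (z* · σ / E)²
n ≥ (2.326 · 36.5 / 0.8)²
n ≥ 11262.25

Minimum n = 11263 (rounding up)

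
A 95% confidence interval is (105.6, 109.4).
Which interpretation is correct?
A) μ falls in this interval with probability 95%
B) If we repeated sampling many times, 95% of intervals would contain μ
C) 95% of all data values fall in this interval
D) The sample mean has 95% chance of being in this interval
B

A) Wrong — μ is fixed; the randomness lives in the interval, not in μ.
B) Correct — this is the frequentist long-run coverage interpretation.
C) Wrong — a CI is about the parameter μ, not individual data values.
D) Wrong — x̄ is observed and sits in the interval by construction.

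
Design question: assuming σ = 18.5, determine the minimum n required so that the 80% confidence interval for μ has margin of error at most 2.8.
n ≥ 72

For margin E ≤ 2.8:
n ≥ (z* · σ / E)²
n ≥ (1.282 · 18.5 / 2.8)²
n ≥ 71.75

Minimum n = 72 (rounding up)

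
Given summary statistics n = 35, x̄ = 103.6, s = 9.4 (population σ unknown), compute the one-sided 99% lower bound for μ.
μ ≥ 99.72

Lower bound (one-sided):
t* = 2.441 (one-sided for 99%)
Lower bound = x̄ - t* · s/√n = 103.6 - 2.441 · 9.4/√35 = 99.72

We are 99% confident that μ ≥ 99.72.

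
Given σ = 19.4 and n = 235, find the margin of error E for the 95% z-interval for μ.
Margin of error = 2.48

Margin of error = z* · σ/√n
= 1.960 · 19.4/√235
= 1.960 · 19.4/15.3297
= 2.48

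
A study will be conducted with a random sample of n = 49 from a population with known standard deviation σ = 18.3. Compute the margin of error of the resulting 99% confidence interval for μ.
Margin of error = 6.73

Margin of error = z* · σ/√n
= 2.576 · 18.3/√49
= 2.576 · 18.3/7.0000
= 6.73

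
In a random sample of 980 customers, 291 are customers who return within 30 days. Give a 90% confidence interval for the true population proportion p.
(0.273, 0.321)

Proportion CI:
p̂ = 291/980 = 0.29694
SE = √(p̂(1-p̂)/n) = √(0.29694 · 0.70306 / 980) = 0.01460

z* = 1.645
Margin = z* · SE = 1.645 · 0.01460 = 0.0240

CI: 0.29694 ± 0.0240 = (0.273, 0.321)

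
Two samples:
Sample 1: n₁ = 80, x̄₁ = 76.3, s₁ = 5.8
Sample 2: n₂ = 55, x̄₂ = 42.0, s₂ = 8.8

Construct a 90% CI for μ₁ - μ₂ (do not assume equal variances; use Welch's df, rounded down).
(32.05, 36.55)

Difference: x̄₁ - x̄₂ = 34.30
SE = √(s₁²/n₁ + s₂²/n₂) = √(5.8²/80 + 8.8²/55) = 1.3522
df = 85.84 → 85 (Welch–Satterthwaite, rounded down)
t* = 1.663

CI: 34.30 ± 1.663 · 1.3522 = 34.30 ± 2.25 = (32.05, 36.55)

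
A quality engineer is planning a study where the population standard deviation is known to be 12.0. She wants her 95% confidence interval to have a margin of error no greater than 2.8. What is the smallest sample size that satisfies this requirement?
n ≥ 71

For margin E ≤ 2.8:
n ≥ (z* · σ / E)²
n ≥ (1.960 · 12.0 / 2.8)²
n ≥ 70.56

Minimum n = 71 (rounding up)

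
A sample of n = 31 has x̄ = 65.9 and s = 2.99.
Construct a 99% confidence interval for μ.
(64.42, 67.38)

t-interval (σ unknown):
df = n - 1 = 30
t* = 2.750 for 99% confidence

Margin of error = t* · s/√n = 2.750 · 2.99/√31 = 1.48

CI: (64.42, 67.38)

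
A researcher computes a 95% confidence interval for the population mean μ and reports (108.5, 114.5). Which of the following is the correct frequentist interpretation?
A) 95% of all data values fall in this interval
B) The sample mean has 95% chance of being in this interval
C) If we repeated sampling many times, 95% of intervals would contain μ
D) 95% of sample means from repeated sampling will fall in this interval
C

A) Wrong — a CI is about the parameter μ, not individual data values.
B) Wrong — x̄ is observed and sits in the interval by construction.
C) Correct — this is the frequentist long-run coverage interpretation.
D) Wrong — coverage applies to intervals containing μ, not to future x̄ values.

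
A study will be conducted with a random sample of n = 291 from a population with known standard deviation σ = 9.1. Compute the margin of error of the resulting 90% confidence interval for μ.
Margin of error = 0.88

Margin of error = z* · σ/√n
= 1.645 · 9.1/√291
= 1.645 · 9.1/17.0587
= 0.88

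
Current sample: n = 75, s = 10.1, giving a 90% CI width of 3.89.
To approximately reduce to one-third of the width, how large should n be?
n ≈ 675

CI width ∝ 1/√n
To reduce width by factor 3, need √n to grow by 3 → need 3² = 9 times as many samples.

Current: n = 75, width = 3.89
New: n = 675, width ≈ 1.28

Width reduced by factor of 3.89/1.28 = 3.04.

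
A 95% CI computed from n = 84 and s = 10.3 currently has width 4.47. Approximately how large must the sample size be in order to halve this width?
n ≈ 336

CI width ∝ 1/√n
To reduce width by factor 2, need √n to grow by 2 → need 2² = 4 times as many samples.

Current: n = 84, width = 4.47
New: n = 336, width ≈ 2.21

Width reduced by factor of 4.47/2.21 = 2.02.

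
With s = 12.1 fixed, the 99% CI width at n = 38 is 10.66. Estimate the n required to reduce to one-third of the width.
n ≈ 342

CI width ∝ 1/√n
To reduce width by factor 3, need √n to grow by 3 → need 3² = 9 times as many samples.

Current: n = 38, width = 10.66
New: n = 342, width ≈ 3.39

Width reduced by factor of 10.66/3.39 = 3.14.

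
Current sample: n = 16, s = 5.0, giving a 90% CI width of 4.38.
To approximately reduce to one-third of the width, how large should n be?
n ≈ 144

CI width ∝ 1/√n
To reduce width by factor 3, need √n to grow by 3 → need 3² = 9 times as many samples.

Current: n = 16, width = 4.38
New: n = 144, width ≈ 1.38

Width reduced by factor of 4.38/1.38 = 3.17.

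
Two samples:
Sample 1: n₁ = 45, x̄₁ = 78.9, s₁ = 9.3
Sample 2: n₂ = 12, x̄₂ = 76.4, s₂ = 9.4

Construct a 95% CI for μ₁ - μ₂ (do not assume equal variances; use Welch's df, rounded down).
(-3.93, 8.93)

Difference: x̄₁ - x̄₂ = 2.50
SE = √(s₁²/n₁ + s₂²/n₂) = √(9.3²/45 + 9.4²/12) = 3.0472
df = 17.20 → 17 (Welch–Satterthwaite, rounded down)
t* = 2.110

CI: 2.50 ± 2.110 · 3.0472 = 2.50 ± 6.43 = (-3.93, 8.93)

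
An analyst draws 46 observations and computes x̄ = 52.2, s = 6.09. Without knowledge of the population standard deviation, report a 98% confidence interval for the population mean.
(50.03, 54.37)

t-interval (σ unknown):
df = n - 1 = 45
t* = 2.412 for 98% confidence

Margin of error = t* · s/√n = 2.412 · 6.09/√46 = 2.17

CI: (50.03, 54.37)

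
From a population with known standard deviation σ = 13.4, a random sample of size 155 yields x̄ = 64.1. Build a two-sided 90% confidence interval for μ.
(62.33, 65.87)

z-interval (σ known):
z* = 1.645 for 90% confidence

Margin of error = z* · σ/√n = 1.645 · 13.4/√155 = 1.77

CI: (64.1 - 1.77, 64.1 + 1.77) = (62.33, 65.87)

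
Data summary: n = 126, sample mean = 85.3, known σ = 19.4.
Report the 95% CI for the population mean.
(81.91, 88.69)

z-interval (σ known):
z* = 1.960 for 95% confidence

Margin of error = z* · σ/√n = 1.960 · 19.4/√126 = 3.39

CI: (85.3 - 3.39, 85.3 + 3.39) = (81.91, 88.69)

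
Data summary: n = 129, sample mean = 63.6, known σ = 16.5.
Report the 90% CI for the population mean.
(61.21, 65.99)

z-interval (σ known):
z* = 1.645 for 90% confidence

Margin of error = z* · σ/√n = 1.645 · 16.5/√129 = 2.39

CI: (63.6 - 2.39, 63.6 + 2.39) = (61.21, 65.99)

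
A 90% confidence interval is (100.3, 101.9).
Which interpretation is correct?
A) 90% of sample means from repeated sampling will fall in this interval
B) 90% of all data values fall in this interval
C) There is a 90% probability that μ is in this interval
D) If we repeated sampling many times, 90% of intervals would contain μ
D

A) Wrong — coverage applies to intervals containing μ, not to future x̄ values.
B) Wrong — a CI is about the parameter μ, not individual data values.
C) Wrong — μ is fixed; the randomness lives in the interval, not in μ.
D) Correct — this is the frequentist long-run coverage interpretation.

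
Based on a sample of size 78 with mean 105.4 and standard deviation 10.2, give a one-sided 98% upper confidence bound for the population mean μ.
μ ≤ 107.81

Upper bound (one-sided):
t* = 2.089 (one-sided for 98%)
Upper bound = x̄ + t* · s/√n = 105.4 + 2.089 · 10.2/√78 = 107.81

We are 98% confident that μ ≤ 107.81.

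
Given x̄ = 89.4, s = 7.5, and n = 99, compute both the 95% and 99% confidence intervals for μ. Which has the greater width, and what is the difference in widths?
99% CI is wider by 0.97

df = 98
95% CI: t* = 1.984, (87.90, 90.90), width = 2 · t* · s/√n = 2.99
99% CI: t* = 2.627, (87.42, 91.38), width = 2 · t* · s/√n = 3.96

The 99% CI is wider by 3.96 - 2.99 = 0.97.
Higher confidence requires a wider interval.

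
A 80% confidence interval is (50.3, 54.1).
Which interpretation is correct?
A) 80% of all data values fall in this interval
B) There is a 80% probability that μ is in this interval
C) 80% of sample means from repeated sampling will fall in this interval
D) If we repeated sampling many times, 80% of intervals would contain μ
D

A) Wrong — a CI is about the parameter μ, not individual data values.
B) Wrong — μ is fixed; the randomness lives in the interval, not in μ.
C) Wrong — coverage applies to intervals containing μ, not to future x̄ values.
D) Correct — this is the frequentist long-run coverage interpretation.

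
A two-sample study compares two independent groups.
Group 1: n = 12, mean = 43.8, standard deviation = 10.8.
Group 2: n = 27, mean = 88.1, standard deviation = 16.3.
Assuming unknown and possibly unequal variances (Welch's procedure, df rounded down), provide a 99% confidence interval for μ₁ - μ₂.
(-56.44, -32.16)

Difference: x̄₁ - x̄₂ = -44.30
SE = √(s₁²/n₁ + s₂²/n₂) = √(10.8²/12 + 16.3²/27) = 4.4227
df = 31.07 → 31 (Welch–Satterthwaite, rounded down)
t* = 2.744

CI: -44.30 ± 2.744 · 4.4227 = -44.30 ± 12.14 = (-56.44, -32.16)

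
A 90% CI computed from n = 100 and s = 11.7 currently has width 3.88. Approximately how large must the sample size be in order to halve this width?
n ≈ 400

CI width ∝ 1/√n
To reduce width by factor 2, need √n to grow by 2 → need 2² = 4 times as many samples.

Current: n = 100, width = 3.88
New: n = 400, width ≈ 1.93

Width reduced by factor of 3.88/1.93 = 2.01.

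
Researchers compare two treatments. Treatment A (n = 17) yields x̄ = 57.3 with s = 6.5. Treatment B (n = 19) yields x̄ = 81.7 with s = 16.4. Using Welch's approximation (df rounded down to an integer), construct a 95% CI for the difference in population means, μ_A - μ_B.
(-32.82, -15.98)

Difference: x̄₁ - x̄₂ = -24.40
SE = √(s₁²/n₁ + s₂²/n₂) = √(6.5²/17 + 16.4²/19) = 4.0793
df = 24.04 → 24 (Welch–Satterthwaite, rounded down)
t* = 2.064

CI: -24.40 ± 2.064 · 4.0793 = -24.40 ± 8.42 = (-32.82, -15.98)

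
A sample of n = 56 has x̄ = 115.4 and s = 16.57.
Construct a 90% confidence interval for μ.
(111.70, 119.10)

t-interval (σ unknown):
df = n - 1 = 55
t* = 1.673 for 90% confidence

Margin of error = t* · s/√n = 1.673 · 16.57/√56 = 3.70

CI: (111.70, 119.10)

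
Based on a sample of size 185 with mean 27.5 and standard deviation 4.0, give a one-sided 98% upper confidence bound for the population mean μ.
μ ≤ 28.11

Upper bound (one-sided):
t* = 2.068 (one-sided for 98%)
Upper bound = x̄ + t* · s/√n = 27.5 + 2.068 · 4.0/√185 = 28.11

We are 98% confident that μ ≤ 28.11.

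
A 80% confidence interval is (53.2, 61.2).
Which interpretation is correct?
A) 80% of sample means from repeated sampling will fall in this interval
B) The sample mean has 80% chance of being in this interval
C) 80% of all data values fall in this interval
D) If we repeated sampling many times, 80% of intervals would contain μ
D

A) Wrong — coverage applies to intervals containing μ, not to future x̄ values.
B) Wrong — x̄ is observed and sits in the interval by construction.
C) Wrong — a CI is about the parameter μ, not individual data values.
D) Correct — this is the frequentist long-run coverage interpretation.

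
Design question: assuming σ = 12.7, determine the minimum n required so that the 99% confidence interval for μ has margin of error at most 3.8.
n ≥ 75

For margin E ≤ 3.8:
n ≥ (z* · σ / E)²
n ≥ (2.576 · 12.7 / 3.8)²
n ≥ 74.12

Minimum n = 75 (rounding up)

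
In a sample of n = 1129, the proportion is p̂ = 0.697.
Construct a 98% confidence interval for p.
(0.665, 0.729)

Proportion CI:
SE = √(p̂(1-p̂)/n) = √(0.697 · 0.303 / 1129) = 0.01368

z* = 2.326
Margin = z* · SE = 2.326 · 0.01368 = 0.0318

CI: 0.697 ± 0.0318 = (0.665, 0.729)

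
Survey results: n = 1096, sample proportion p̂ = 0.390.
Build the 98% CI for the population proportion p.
(0.356, 0.424)

Proportion CI:
SE = √(p̂(1-p̂)/n) = √(0.390 · 0.610 / 1096) = 0.01473

z* = 2.326
Margin = z* · SE = 2.326 · 0.01473 = 0.0343

CI: 0.390 ± 0.0343 = (0.356, 0.424)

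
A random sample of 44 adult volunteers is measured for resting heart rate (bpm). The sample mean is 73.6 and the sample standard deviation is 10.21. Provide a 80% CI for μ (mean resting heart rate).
(71.60, 75.60)

t-interval (σ unknown):
df = n - 1 = 43
t* = 1.302 for 80% confidence

Margin of error = t* · s/√n = 1.302 · 10.21/√44 = 2.00

CI: (71.60, 75.60)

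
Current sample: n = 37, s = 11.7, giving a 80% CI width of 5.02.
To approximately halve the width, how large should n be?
n ≈ 148

CI width ∝ 1/√n
To reduce width by factor 2, need √n to grow by 2 → need 2² = 4 times as many samples.

Current: n = 37, width = 5.02
New: n = 148, width ≈ 2.48

Width reduced by factor of 5.02/2.48 = 2.02.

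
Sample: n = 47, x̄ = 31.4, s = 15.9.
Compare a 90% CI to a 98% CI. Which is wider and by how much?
98% CI is wider by 3.39

df = 46
90% CI: t* = 1.679, (27.51, 35.29), width = 2 · t* · s/√n = 7.79
98% CI: t* = 2.410, (25.81, 36.99), width = 2 · t* · s/√n = 11.18

The 98% CI is wider by 11.18 - 7.79 = 3.39.
Higher confidence requires a wider interval.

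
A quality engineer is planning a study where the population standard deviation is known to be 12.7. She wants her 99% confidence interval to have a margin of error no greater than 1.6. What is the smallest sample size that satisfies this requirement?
n ≥ 419

For margin E ≤ 1.6:
n ≥ (z* · σ / E)²
n ≥ (2.576 · 12.7 / 1.6)²
n ≥ 418.08

Minimum n = 419 (rounding up)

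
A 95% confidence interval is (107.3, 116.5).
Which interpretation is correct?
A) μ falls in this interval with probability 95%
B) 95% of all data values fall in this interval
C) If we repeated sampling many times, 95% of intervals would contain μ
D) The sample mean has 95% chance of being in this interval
C

A) Wrong — μ is fixed; the randomness lives in the interval, not in μ.
B) Wrong — a CI is about the parameter μ, not individual data values.
C) Correct — this is the frequentist long-run coverage interpretation.
D) Wrong — x̄ is observed and sits in the interval by construction.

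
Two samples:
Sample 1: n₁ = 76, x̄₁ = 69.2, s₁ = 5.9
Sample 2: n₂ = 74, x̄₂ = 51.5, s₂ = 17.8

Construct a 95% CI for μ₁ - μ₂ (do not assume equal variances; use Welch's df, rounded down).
(13.37, 22.03)

Difference: x̄₁ - x̄₂ = 17.70
SE = √(s₁²/n₁ + s₂²/n₂) = √(5.9²/76 + 17.8²/74) = 2.1771
df = 88.47 → 88 (Welch–Satterthwaite, rounded down)
t* = 1.987

CI: 17.70 ± 1.987 · 2.1771 = 17.70 ± 4.33 = (13.37, 22.03)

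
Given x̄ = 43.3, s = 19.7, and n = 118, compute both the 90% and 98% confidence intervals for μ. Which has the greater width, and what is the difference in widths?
98% CI is wider by 2.55

df = 117
90% CI: t* = 1.658, (40.29, 46.31), width = 2 · t* · s/√n = 6.01
98% CI: t* = 2.359, (39.02, 47.58), width = 2 · t* · s/√n = 8.56

The 98% CI is wider by 8.56 - 6.01 = 2.55.
Higher confidence requires a wider interval.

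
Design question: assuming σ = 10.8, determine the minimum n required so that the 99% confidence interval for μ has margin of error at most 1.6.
n ≥ 303

For margin E ≤ 1.6:
n ≥ (z* · σ / E)²
n ≥ (2.576 · 10.8 / 1.6)²
n ≥ 302.34

Minimum n = 303 (rounding up)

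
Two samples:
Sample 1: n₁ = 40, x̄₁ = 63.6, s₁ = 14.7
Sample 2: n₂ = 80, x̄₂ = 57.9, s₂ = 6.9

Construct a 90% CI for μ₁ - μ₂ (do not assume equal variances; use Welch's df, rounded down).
(1.59, 9.81)

Difference: x̄₁ - x̄₂ = 5.70
SE = √(s₁²/n₁ + s₂²/n₂) = √(14.7²/40 + 6.9²/80) = 2.4490
df = 47.78 → 47 (Welch–Satterthwaite, rounded down)
t* = 1.678

CI: 5.70 ± 1.678 · 2.4490 = 5.70 ± 4.11 = (1.59, 9.81)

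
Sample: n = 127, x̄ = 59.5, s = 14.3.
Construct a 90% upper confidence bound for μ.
μ ≤ 61.13

Upper bound (one-sided):
t* = 1.288 (one-sided for 90%)
Upper bound = x̄ + t* · s/√n = 59.5 + 1.288 · 14.3/√127 = 61.13

We are 90% confident that μ ≤ 61.13.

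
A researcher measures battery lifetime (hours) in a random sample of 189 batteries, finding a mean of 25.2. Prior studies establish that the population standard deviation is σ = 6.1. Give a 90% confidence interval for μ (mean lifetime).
(24.47, 25.93)

z-interval (σ known):
z* = 1.645 for 90% confidence

Margin of error = z* · σ/√n = 1.645 · 6.1/√189 = 0.73

CI: (25.2 - 0.73, 25.2 + 0.73) = (24.47, 25.93)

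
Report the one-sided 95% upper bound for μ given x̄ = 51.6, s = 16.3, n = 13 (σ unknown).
μ ≤ 59.66

Upper bound (one-sided):
t* = 1.782 (one-sided for 95%)
Upper bound = x̄ + t* · s/√n = 51.6 + 1.782 · 16.3/√13 = 59.66

We are 95% confident that μ ≤ 59.66.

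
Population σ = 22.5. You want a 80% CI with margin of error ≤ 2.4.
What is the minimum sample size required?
n ≥ 145

For margin E ≤ 2.4:
n ≥ (z* · σ / E)²
n ≥ (1.282 · 22.5 / 2.4)²
n ≥ 144.45

Minimum n = 145 (rounding up)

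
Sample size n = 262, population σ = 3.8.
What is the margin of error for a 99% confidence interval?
Margin of error = 0.60

Margin of error = z* · σ/√n
= 2.576 · 3.8/√262
= 2.576 · 3.8/16.1864
= 0.60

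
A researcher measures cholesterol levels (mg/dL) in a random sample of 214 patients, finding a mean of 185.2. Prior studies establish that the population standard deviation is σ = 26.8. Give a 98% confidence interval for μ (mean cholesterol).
(180.94, 189.46)

z-interval (σ known):
z* = 2.326 for 98% confidence

Margin of error = z* · σ/√n = 2.326 · 26.8/√214 = 4.26

CI: (185.2 - 4.26, 185.2 + 4.26) = (180.94, 189.46)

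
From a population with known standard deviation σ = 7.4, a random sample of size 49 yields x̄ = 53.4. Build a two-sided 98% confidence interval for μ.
(50.94, 55.86)

z-interval (σ known):
z* = 2.326 for 98% confidence

Margin of error = z* · σ/√n = 2.326 · 7.4/√49 = 2.46

CI: (53.4 - 2.46, 53.4 + 2.46) = (50.94, 55.86)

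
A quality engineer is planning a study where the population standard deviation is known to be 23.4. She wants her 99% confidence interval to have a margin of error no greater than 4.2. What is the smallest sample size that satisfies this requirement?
n ≥ 206

For margin E ≤ 4.2:
n ≥ (z* · σ / E)²
n ≥ (2.576 · 23.4 / 4.2)²
n ≥ 205.98

Minimum n = 206 (rounding up)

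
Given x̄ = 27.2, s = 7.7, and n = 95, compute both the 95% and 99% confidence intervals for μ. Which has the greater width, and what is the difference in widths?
99% CI is wider by 1.01

df = 94
95% CI: t* = 1.986, (25.63, 28.77), width = 2 · t* · s/√n = 3.14
99% CI: t* = 2.629, (25.12, 29.28), width = 2 · t* · s/√n = 4.15

The 99% CI is wider by 4.15 - 3.14 = 1.01.
Higher confidence requires a wider interval.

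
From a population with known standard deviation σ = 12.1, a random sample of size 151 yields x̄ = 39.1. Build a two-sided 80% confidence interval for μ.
(37.84, 40.36)

z-interval (σ known):
z* = 1.282 for 80% confidence

Margin of error = z* · σ/√n = 1.282 · 12.1/√151 = 1.26

CI: (39.1 - 1.26, 39.1 + 1.26) = (37.84, 40.36)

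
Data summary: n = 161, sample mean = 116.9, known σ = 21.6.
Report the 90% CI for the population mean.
(114.10, 119.70)

z-interval (σ known):
z* = 1.645 for 90% confidence

Margin of error = z* · σ/√n = 1.645 · 21.6/√161 = 2.80

CI: (116.9 - 2.80, 116.9 + 2.80) = (114.10, 119.70)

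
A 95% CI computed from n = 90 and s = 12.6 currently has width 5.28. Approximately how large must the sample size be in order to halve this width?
n ≈ 360

CI width ∝ 1/√n
To reduce width by factor 2, need √n to grow by 2 → need 2² = 4 times as many samples.

Current: n = 90, width = 5.28
New: n = 360, width ≈ 2.61

Width reduced by factor of 5.28/2.61 = 2.02.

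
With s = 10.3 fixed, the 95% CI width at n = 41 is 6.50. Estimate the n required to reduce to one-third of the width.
n ≈ 369

CI width ∝ 1/√n
To reduce width by factor 3, need √n to grow by 3 → need 3² = 9 times as many samples.

Current: n = 41, width = 6.50
New: n = 369, width ≈ 2.11

Width reduced by factor of 6.50/2.11 = 3.08.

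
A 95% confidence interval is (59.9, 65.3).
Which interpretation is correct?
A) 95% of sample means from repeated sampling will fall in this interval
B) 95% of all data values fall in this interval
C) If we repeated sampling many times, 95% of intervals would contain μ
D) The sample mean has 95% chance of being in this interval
C

A) Wrong — coverage applies to intervals containing μ, not to future x̄ values.
B) Wrong — a CI is about the parameter μ, not individual data values.
C) Correct — this is the frequentist long-run coverage interpretation.
D) Wrong — x̄ is observed and sits in the interval by construction.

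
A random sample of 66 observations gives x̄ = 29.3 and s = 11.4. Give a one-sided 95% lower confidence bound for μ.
μ ≥ 26.96

Lower bound (one-sided):
t* = 1.669 (one-sided for 95%)
Lower bound = x̄ - t* · s/√n = 29.3 - 1.669 · 11.4/√66 = 26.96

We are 95% confident that μ ≥ 26.96.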